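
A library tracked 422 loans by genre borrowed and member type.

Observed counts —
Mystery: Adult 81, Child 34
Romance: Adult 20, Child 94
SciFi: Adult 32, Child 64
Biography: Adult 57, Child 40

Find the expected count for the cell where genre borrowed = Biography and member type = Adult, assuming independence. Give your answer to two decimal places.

43.67

Row total (Biography) = 97; column total (Adult) = 190; grand total N = 422.
Expected count = (row total × column total) / N = 97 × 190 / 422 = 43.67.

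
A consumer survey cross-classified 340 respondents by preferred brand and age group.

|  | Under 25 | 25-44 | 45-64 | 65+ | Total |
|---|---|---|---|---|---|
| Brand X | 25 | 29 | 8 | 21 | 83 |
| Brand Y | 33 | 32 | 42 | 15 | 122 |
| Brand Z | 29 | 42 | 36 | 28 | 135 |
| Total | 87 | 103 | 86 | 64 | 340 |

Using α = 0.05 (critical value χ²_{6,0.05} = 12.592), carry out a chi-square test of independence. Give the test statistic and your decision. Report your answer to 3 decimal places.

Grand total N = 340.
Expected counts (row total × column total / N):
  Brand X, Under 25: 83×87/340 = 21.2382
  Brand X, 25-44: 83×103/340 = 25.1441
  Brand X, 45-64: 83×86/340 = 20.9941
  Brand X, 65+: 83×64/340 = 15.6235
  Brand Y, Under 25: 122×87/340 = 31.2176
  Brand Y, 25-44: 122×103/340 = 36.9588
  Brand Y, 45-64: 122×86/340 = 30.8588
  Brand Y, 65+: 122×64/340 = 22.9647
  Brand Z, Under 25: 135×87/340 = 34.5441
  Brand Z, 25-44: 135×103/340 = 40.8971
  Brand Z, 45-64: 135×86/340 = 34.1471
  Brand Z, 65+: 135×64/340 = 25.4118
Contributions (O − E)²/E:
  (25 − 21.2382)²/21.2382 = 0.6663
  (29 − 25.1441)²/25.1441 = 0.5913
  (8 − 20.9941)²/20.9941 = 8.0426
  (21 − 15.6235)²/15.6235 = 1.8502
  (33 − 31.2176)²/31.2176 = 0.1018
  (32 − 36.9588)²/36.9588 = 0.6653
  (42 − 30.8588)²/30.8588 = 4.0224
  (15 − 22.9647)²/22.9647 = 2.7623
  (29 − 34.5441)²/34.5441 = 0.8898
  (42 − 40.8971)²/40.8971 = 0.0297
  (36 − 34.1471)²/34.1471 = 0.1005
  (28 − 25.4118)²/25.4118 = 0.2636
χ² = 0.6663 + 0.5913 + 8.0426 + 1.8502 + 0.1018 + 0.6653 + 4.0224 + 2.7623 + 0.8898 + 0.0297 + 0.1005 + 0.2636 = 19.986
df = (3−1)(4−1) = 6. Since 19.986 > 12.592, reject the null hypothesis of independence at α = 0.05.

19.986; reject H₀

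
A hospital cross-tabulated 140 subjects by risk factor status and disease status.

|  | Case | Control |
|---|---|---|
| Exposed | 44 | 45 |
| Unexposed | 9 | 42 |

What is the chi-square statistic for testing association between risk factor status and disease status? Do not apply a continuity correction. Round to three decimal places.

13.929

Row totals: 89, 51. Column totals: 53, 87. Grand total N = 140.
Expected counts (row total × column total / N):
  Exposed, Case: 89×53/140 = 33.69286
  Exposed, Control: 89×87/140 = 55.30714
  Unexposed, Case: 51×53/140 = 19.30714
  Unexposed, Control: 51×87/140 = 31.69286
Contributions (O − E)²/E:
  (44 − 33.69286)²/33.69286 = 3.1531
  (45 − 55.30714)²/55.30714 = 1.9209
  (9 − 19.30714)²/19.30714 = 5.5025
  (42 − 31.69286)²/31.69286 = 3.3521
χ² = 3.1531 + 1.9209 + 5.5025 + 3.3521 = 13.929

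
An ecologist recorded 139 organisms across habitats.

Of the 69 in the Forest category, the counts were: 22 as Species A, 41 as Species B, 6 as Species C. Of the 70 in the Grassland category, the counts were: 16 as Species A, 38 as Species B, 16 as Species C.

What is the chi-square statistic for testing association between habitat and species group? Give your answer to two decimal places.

5.60

Row totals: 69, 70. Column totals: 38, 79, 22. Grand total N = 139.
Expected counts (row total × column total / N):
  Forest, Species A: 69×38/139 = 18.863
  Forest, Species B: 69×79/139 = 39.216
  Forest, Species C: 69×22/139 = 10.921
  Grassland, Species A: 70×38/139 = 19.137
  Grassland, Species B: 70×79/139 = 39.784
  Grassland, Species C: 70×22/139 = 11.079
Contributions (O − E)²/E:
  (22 − 18.863)²/18.863 = 0.5217
  (41 − 39.216)²/39.216 = 0.0812
  (6 − 10.921)²/10.921 = 2.2174
  (16 − 19.137)²/19.137 = 0.5142
  (38 − 39.784)²/39.784 = 0.0800
  (16 − 11.079)²/11.079 = 2.1858
χ² = 0.5217 + 0.0812 + 2.2174 + 0.5142 + 0.0800 + 2.1858 = 5.60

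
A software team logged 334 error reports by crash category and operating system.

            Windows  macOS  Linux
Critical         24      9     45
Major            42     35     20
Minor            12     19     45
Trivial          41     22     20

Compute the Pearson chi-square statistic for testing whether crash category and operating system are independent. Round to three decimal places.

Row totals: 78, 97, 76, 83. Column totals: 119, 85, 130. Grand total N = 334.
Expected counts (row total × column total / N):
  Critical, Windows: 78×119/334 = 27.7904
  Critical, macOS: 78×85/334 = 19.8503
  Critical, Linux: 78×130/334 = 30.3593
  Major, Windows: 97×119/334 = 34.5599
  Major, macOS: 97×85/334 = 24.6856
  Major, Linux: 97×130/334 = 37.7545
  Minor, Windows: 76×119/334 = 27.0778
  Minor, macOS: 76×85/334 = 19.3413
  Minor, Linux: 76×130/334 = 29.5808
  Trivial, Windows: 83×119/334 = 29.5719
  Trivial, macOS: 83×85/334 = 21.1228
  Trivial, Linux: 83×130/334 = 32.3054
Contributions (O − E)²/E:
  (24 − 27.7904)²/27.7904 = 0.5170
  (9 − 19.8503)²/19.8503 = 5.9308
  (45 − 30.3593)²/30.3593 = 7.0604
  (42 − 34.5599)²/34.5599 = 1.6017
  (35 − 24.6856)²/24.6856 = 4.3097
  (20 − 37.7545)²/37.7545 = 8.3493
  (12 − 27.0778)²/27.0778 = 8.3958
  (19 − 19.3413)²/19.3413 = 0.0060
  (45 − 29.5808)²/29.5808 = 8.0374
  (41 − 29.5719)²/29.5719 = 4.4164
  (22 − 21.1228)²/21.1228 = 0.0364
  (20 − 32.3054)²/32.3054 = 4.6872
χ² = 0.5170 + 5.9308 + 7.0604 + 1.6017 + 4.3097 + 8.3493 + 8.3958 + 0.0060 + 8.0374 + 4.4164 + 0.0364 + 4.6872 = 53.348

53.348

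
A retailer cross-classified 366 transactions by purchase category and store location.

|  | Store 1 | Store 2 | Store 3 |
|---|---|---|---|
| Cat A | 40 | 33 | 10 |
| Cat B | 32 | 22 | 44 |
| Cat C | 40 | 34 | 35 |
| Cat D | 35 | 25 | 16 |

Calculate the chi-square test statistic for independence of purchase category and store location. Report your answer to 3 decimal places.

Row totals: 83, 98, 109, 76. Column totals: 147, 114, 105. Grand total N = 366.
Expected counts (row total × column total / N):
  Cat A, Store 1: 83×147/366 = 33.3361
  Cat A, Store 2: 83×114/366 = 25.8525
  Cat A, Store 3: 83×105/366 = 23.8115
  Cat B, Store 1: 98×147/366 = 39.3607
  Cat B, Store 2: 98×114/366 = 30.5246
  Cat B, Store 3: 98×105/366 = 28.1148
  Cat C, Store 1: 109×147/366 = 43.7787
  Cat C, Store 2: 109×114/366 = 33.9508
  Cat C, Store 3: 109×105/366 = 31.2705
  Cat D, Store 1: 76×147/366 = 30.5246
  Cat D, Store 2: 76×114/366 = 23.6721
  Cat D, Store 3: 76×105/366 = 21.8033
Contributions (O − E)²/E:
  (40 − 33.3361)²/33.3361 = 1.3321
  (33 − 25.8525)²/25.8525 = 1.9761
  (10 − 23.8115)²/23.8115 = 8.0112
  (32 − 39.3607)²/39.3607 = 1.3765
  (22 − 30.5246)²/30.5246 = 2.3807
  (44 − 28.1148)²/28.1148 = 8.9753
  (40 − 43.7787)²/43.7787 = 0.3262
  (34 − 33.9508)²/33.9508 = 0.0001
  (35 − 31.2705)²/31.2705 = 0.4448
  (35 − 30.5246)²/30.5246 = 0.6562
  (25 − 23.6721)²/23.6721 = 0.0745
  (16 − 21.8033)²/21.8033 = 1.5446
χ² = 1.3321 + 1.9761 + 8.0112 + 1.3765 + 2.3807 + 8.9753 + 0.3262 + 0.0001 + 0.4448 + 0.6562 + 0.0745 + 1.5446 = 27.098

27.098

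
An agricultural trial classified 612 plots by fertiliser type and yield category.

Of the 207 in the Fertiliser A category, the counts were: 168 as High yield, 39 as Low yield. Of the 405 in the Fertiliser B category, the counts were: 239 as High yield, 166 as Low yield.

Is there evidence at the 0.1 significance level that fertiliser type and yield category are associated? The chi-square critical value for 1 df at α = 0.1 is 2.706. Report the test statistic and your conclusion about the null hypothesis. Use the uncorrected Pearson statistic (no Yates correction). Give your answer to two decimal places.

Row totals: 207, 405. Column totals: 407, 205. Grand total N = 612.
Expected counts (row total × column total / N):
  Fertiliser A, High yield: 207×407/612 = 137.662
  Fertiliser A, Low yield: 207×205/612 = 69.338
  Fertiliser B, High yield: 405×407/612 = 269.338
  Fertiliser B, Low yield: 405×205/612 = 135.662
Contributions (O − E)²/E:
  (168 − 137.662)²/137.662 = 6.6859
  (39 − 69.338)²/69.338 = 13.2740
  (239 − 269.338)²/269.338 = 3.4172
  (166 − 135.662)²/135.662 = 6.7845
χ² = 6.6859 + 13.2740 + 3.4172 + 6.7845 = 30.16
df = (2−1)(2−1) = 1. Since 30.16 > 2.706, reject the null hypothesis of independence at α = 0.1.

30.16; reject H₀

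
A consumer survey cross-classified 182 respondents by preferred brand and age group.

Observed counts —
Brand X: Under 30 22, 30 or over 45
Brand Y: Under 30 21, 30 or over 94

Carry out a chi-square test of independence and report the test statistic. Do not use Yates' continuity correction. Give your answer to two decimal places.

Row totals: 67, 115. Column totals: 43, 139. Grand total N = 182.
Expected counts (row total × column total / N):
  Brand X, Under 30: 67×43/182 = 15.8297
  Brand X, 30 or over: 67×139/182 = 51.1703
  Brand Y, Under 30: 115×43/182 = 27.1703
  Brand Y, 30 or over: 115×139/182 = 87.8297
Contributions (O − E)²/E:
  (22 − 15.8297)²/15.8297 = 2.4051
  (45 − 51.1703)²/51.1703 = 0.7440
  (21 − 27.1703)²/27.1703 = 1.4013
  (94 − 87.8297)²/87.8297 = 0.4335
χ² = 2.4051 + 0.7440 + 1.4013 + 0.4335 = 4.98

4.98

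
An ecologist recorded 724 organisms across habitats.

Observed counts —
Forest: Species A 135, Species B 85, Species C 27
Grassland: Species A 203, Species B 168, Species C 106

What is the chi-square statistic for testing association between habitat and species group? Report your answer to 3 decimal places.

16.426

Row totals: 247, 477. Column totals: 338, 253, 133. Grand total N = 724.
Expected counts (row total × column total / N):
  Forest, Species A: 247×338/724 = 115.3122
  Forest, Species B: 247×253/724 = 86.3135
  Forest, Species C: 247×133/724 = 45.3743
  Grassland, Species A: 477×338/724 = 222.6878
  Grassland, Species B: 477×253/724 = 166.6865
  Grassland, Species C: 477×133/724 = 87.6257
Contributions (O − E)²/E:
  (135 − 115.3122)²/115.3122 = 3.3614
  (85 − 86.3135)²/86.3135 = 0.0200
  (27 − 45.3743)²/45.3743 = 7.4407
  (203 − 222.6878)²/222.6878 = 1.7406
  (168 − 166.6865)²/166.6865 = 0.0104
  (106 − 87.6257)²/87.6257 = 3.8529
χ² = 3.3614 + 0.0200 + 7.4407 + 1.7406 + 0.0104 + 3.8529 = 16.426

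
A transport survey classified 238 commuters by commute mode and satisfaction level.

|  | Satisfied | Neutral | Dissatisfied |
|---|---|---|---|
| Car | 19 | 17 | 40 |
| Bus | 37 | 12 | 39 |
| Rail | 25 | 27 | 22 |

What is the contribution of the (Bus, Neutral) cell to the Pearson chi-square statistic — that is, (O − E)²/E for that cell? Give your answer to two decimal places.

Row total (Bus) = 88; column total (Neutral) = 56; N = 238.
Expected count E = 88 × 56 / 238 = 20.706.
Contribution = (O − E)²/E = (12 − 20.706)² / 20.706 = 3.66.

3.66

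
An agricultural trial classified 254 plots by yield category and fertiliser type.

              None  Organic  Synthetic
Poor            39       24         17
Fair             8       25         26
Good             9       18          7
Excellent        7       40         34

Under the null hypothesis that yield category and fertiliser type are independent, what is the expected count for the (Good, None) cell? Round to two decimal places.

Row total (Good) = 34; column total (None) = 63; grand total N = 254.
Expected count = (row total × column total) / N = 34 × 63 / 254 = 8.43.

8.43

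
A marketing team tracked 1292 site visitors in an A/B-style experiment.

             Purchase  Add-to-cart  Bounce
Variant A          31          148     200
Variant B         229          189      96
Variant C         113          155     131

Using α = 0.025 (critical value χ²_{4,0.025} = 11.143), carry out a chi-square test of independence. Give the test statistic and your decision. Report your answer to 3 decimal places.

177.148; reject H₀

Row totals: 379, 514, 399. Column totals: 373, 492, 427. Grand total N = 1292.
Expected counts (row total × column total / N):
  Variant A, Purchase: 379×373/1292 = 109.4172
  Variant A, Add-to-cart: 379×492/1292 = 144.3251
  Variant A, Bounce: 379×427/1292 = 125.2577
  Variant B, Purchase: 514×373/1292 = 148.3916
  Variant B, Add-to-cart: 514×492/1292 = 195.7337
  Variant B, Bounce: 514×427/1292 = 169.8746
  Variant C, Purchase: 399×373/1292 = 115.1912
  Variant C, Add-to-cart: 399×492/1292 = 151.9412
  Variant C, Bounce: 399×427/1292 = 131.8676
Contributions (O − E)²/E:
  (31 − 109.4172)²/109.4172 = 56.2001
  (148 − 144.3251)²/144.3251 = 0.0936
  (200 − 125.2577)²/125.2577 = 44.5993
  (229 − 148.3916)²/148.3916 = 43.7876
  (189 − 195.7337)²/195.7337 = 0.2317
  (96 − 169.8746)²/169.8746 = 32.1264
  (113 − 115.1912)²/115.1912 = 0.0417
  (155 − 151.9412)²/151.9412 = 0.0616
  (131 − 131.8676)²/131.8676 = 0.0057
χ² = 56.2001 + 0.0936 + 44.5993 + 43.7876 + 0.2317 + 32.1264 + 0.0417 + 0.0616 + 0.0057 = 177.148
df = (3−1)(3−1) = 4. Since 177.148 > 11.143, reject the null hypothesis of independence at α = 0.025.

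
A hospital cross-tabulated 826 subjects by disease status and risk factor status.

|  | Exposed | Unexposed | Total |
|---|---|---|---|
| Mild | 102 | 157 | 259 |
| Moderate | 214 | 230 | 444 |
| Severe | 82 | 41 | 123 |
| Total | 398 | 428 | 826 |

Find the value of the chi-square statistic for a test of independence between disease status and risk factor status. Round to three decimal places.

Grand total N = 826.
Expected counts (row total × column total / N):
  Mild, Exposed: 259×398/826 = 124.7966
  Mild, Unexposed: 259×428/826 = 134.2034
  Moderate, Exposed: 444×398/826 = 213.9370
  Moderate, Unexposed: 444×428/826 = 230.0630
  Severe, Exposed: 123×398/826 = 59.2663
  Severe, Unexposed: 123×428/826 = 63.7337
Contributions (O − E)²/E:
  (102 − 124.7966)²/124.7966 = 4.1643
  (157 − 134.2034)²/134.2034 = 3.8724
  (214 − 213.9370)²/213.9370 = 0.0000
  (230 − 230.0630)²/230.0630 = 0.0000
  (82 − 59.2663)²/59.2663 = 8.7203
  (41 − 63.7337)²/63.7337 = 8.1091
χ² = 4.1643 + 3.8724 + 0.0000 + 0.0000 + 8.7203 + 8.1091 = 24.866

24.866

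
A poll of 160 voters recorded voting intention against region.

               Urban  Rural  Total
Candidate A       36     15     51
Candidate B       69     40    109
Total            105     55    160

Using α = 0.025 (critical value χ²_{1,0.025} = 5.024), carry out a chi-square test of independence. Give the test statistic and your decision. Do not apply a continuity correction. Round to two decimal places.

0.82; fail to reject H₀

Grand total N = 160.
Expected counts (row total × column total / N):
  Candidate A, Urban: 51×105/160 = 33.469
  Candidate A, Rural: 51×55/160 = 17.531
  Candidate B, Urban: 109×105/160 = 71.531
  Candidate B, Rural: 109×55/160 = 37.469
Contributions (O − E)²/E:
  (36 − 33.469)²/33.469 = 0.1914
  (15 − 17.531)²/17.531 = 0.3654
  (69 − 71.531)²/71.531 = 0.0896
  (40 − 37.469)²/37.469 = 0.1710
χ² = 0.1914 + 0.3654 + 0.0896 + 0.1710 = 0.82
df = (2−1)(2−1) = 1. Since 0.82 < 5.024, fail to reject the null hypothesis of independence at α = 0.025.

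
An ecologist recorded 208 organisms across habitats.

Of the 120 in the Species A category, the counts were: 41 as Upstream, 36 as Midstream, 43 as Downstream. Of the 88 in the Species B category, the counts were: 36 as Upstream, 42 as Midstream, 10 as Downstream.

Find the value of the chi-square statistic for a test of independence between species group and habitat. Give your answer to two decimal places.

Row totals: 120, 88. Column totals: 77, 78, 53. Grand total N = 208.
Expected counts (row total × column total / N):
  Species A, Upstream: 120×77/208 = 44.423
  Species A, Midstream: 120×78/208 = 45.000
  Species A, Downstream: 120×53/208 = 30.577
  Species B, Upstream: 88×77/208 = 32.577
  Species B, Midstream: 88×78/208 = 33.000
  Species B, Downstream: 88×53/208 = 22.423
Contributions (O − E)²/E:
  (41 − 44.423)²/44.423 = 0.2638
  (36 − 45.000)²/45.000 = 1.8000
  (43 − 30.577)²/30.577 = 5.0473
  (36 − 32.577)²/32.577 = 0.3597
  (42 − 33.000)²/33.000 = 2.4545
  (10 − 22.423)²/22.423 = 6.8827
χ² = 0.2638 + 1.8000 + 5.0473 + 0.3597 + 2.4545 + 6.8827 = 16.81

16.81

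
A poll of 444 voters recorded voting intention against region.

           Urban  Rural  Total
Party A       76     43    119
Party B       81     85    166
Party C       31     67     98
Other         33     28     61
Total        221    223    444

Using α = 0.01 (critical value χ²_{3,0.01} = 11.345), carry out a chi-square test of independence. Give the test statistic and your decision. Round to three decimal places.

Grand total N = 444.
Expected counts (row total × column total / N):
  Party A, Urban: 119×221/444 = 59.23198
  Party A, Rural: 119×223/444 = 59.76802
  Party B, Urban: 166×221/444 = 82.62613
  Party B, Rural: 166×223/444 = 83.37387
  Party C, Urban: 98×221/444 = 48.77928
  Party C, Rural: 98×223/444 = 49.22072
  Other, Urban: 61×221/444 = 30.36261
  Other, Rural: 61×223/444 = 30.63739
Contributions (O − E)²/E:
  (76 − 59.23198)²/59.23198 = 4.7469
  (43 − 59.76802)²/59.76802 = 4.7043
  (81 − 82.62613)²/82.62613 = 0.0320
  (85 − 83.37387)²/83.37387 = 0.0317
  (31 − 48.77928)²/48.77928 = 6.4803
  (67 − 49.22072)²/49.22072 = 6.4221
  (33 − 30.36261)²/30.36261 = 0.2291
  (28 − 30.63739)²/30.63739 = 0.2270
χ² = 4.7469 + 4.7043 + 0.0320 + 0.0317 + 6.4803 + 6.4221 + 0.2291 + 0.2270 = 22.873
df = (4−1)(2−1) = 3. Since 22.873 > 11.345, reject the null hypothesis of independence at α = 0.01.

22.873; reject H₀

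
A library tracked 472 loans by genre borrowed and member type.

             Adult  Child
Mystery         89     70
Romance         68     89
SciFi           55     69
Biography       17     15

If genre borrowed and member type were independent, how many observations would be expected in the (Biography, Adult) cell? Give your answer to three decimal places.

15.525

Row total (Biography) = 32; column total (Adult) = 229; grand total N = 472.
Expected count = (row total × column total) / N = 32 × 229 / 472 = 15.525.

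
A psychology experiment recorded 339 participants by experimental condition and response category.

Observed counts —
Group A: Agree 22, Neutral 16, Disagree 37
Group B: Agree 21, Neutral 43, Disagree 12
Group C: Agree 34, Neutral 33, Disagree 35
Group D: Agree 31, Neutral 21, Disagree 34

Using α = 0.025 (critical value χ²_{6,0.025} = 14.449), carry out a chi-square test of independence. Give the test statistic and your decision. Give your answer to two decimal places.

31.76; reject H₀

Row totals: 75, 76, 102, 86. Column totals: 108, 113, 118. Grand total N = 339.
Expected counts (row total × column total / N):
  Group A, Agree: 75×108/339 = 23.894
  Group A, Neutral: 75×113/339 = 25.000
  Group A, Disagree: 75×118/339 = 26.106
  Group B, Agree: 76×108/339 = 24.212
  Group B, Neutral: 76×113/339 = 25.333
  Group B, Disagree: 76×118/339 = 26.454
  Group C, Agree: 102×108/339 = 32.496
  Group C, Neutral: 102×113/339 = 34.000
  Group C, Disagree: 102×118/339 = 35.504
  Group D, Agree: 86×108/339 = 27.398
  Group D, Neutral: 86×113/339 = 28.667
  Group D, Disagree: 86×118/339 = 29.935
Contributions (O − E)²/E:
  (22 − 23.894)²/23.894 = 0.1501
  (16 − 25.000)²/25.000 = 3.2400
  (37 − 26.106)²/26.106 = 4.5461
  (21 − 24.212)²/24.212 = 0.4261
  (43 − 25.333)²/25.333 = 12.3208
  (12 − 26.454)²/26.454 = 7.8974
  (34 − 32.496)²/32.496 = 0.0696
  (33 − 34.000)²/34.000 = 0.0294
  (35 − 35.504)²/35.504 = 0.0072
  (31 − 27.398)²/27.398 = 0.4736
  (21 − 28.667)²/28.667 = 2.0505
  (34 − 29.935)²/29.935 = 0.5520
χ² = 0.1501 + 3.2400 + 4.5461 + 0.4261 + 12.3208 + 7.8974 + 0.0696 + 0.0294 + 0.0072 + 0.4736 + 2.0505 + 0.5520 = 31.76
df = (4−1)(3−1) = 6. Since 31.76 > 14.449, reject the null hypothesis of independence at α = 0.025.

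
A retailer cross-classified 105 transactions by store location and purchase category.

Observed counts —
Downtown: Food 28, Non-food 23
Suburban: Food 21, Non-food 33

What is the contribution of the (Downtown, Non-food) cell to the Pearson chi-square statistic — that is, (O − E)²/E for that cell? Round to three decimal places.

Row total (Downtown) = 51; column total (Non-food) = 56; N = 105.
Expected count E = 51 × 56 / 105 = 27.2000.
Contribution = (O − E)²/E = (23 − 27.2000)² / 27.2000 = 0.649.

0.649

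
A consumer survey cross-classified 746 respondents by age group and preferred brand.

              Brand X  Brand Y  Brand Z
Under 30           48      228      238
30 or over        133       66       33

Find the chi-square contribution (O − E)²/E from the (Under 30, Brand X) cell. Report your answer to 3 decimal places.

47.185

Row total (Under 30) = 514; column total (Brand X) = 181; N = 746.
Expected count E = 514 × 181 / 746 = 124.710456.
Contribution = (O − E)²/E = (48 − 124.710456)² / 124.710456 = 47.185.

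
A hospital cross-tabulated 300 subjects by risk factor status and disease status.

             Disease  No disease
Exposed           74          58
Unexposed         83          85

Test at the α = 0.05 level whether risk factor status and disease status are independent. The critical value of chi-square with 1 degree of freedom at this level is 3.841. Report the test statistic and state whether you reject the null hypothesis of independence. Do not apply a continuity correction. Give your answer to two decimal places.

Row totals: 132, 168. Column totals: 157, 143. Grand total N = 300.
Expected counts (row total × column total / N):
  Exposed, Disease: 132×157/300 = 69.080
  Exposed, No disease: 132×143/300 = 62.920
  Unexposed, Disease: 168×157/300 = 87.920
  Unexposed, No disease: 168×143/300 = 80.080
Contributions (O − E)²/E:
  (74 − 69.080)²/69.080 = 0.3504
  (58 − 62.920)²/62.920 = 0.3847
  (83 − 87.920)²/87.920 = 0.2753
  (85 − 80.080)²/80.080 = 0.3023
χ² = 0.3504 + 0.3847 + 0.2753 + 0.3023 = 1.31
df = (2−1)(2−1) = 1. Since 1.31 < 3.841, fail to reject the null hypothesis of independence at α = 0.05.

1.31; fail to reject H₀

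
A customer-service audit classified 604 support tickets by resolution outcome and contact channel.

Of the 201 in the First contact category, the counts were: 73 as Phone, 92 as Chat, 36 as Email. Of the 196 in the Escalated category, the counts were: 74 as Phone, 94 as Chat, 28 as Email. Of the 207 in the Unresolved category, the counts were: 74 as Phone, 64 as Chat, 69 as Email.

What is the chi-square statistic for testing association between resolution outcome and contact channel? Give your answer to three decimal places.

27.475

Row totals: 201, 196, 207. Column totals: 221, 250, 133. Grand total N = 604.
Expected counts (row total × column total / N):
  First contact, Phone: 201×221/604 = 73.5447
  First contact, Chat: 201×250/604 = 83.1954
  First contact, Email: 201×133/604 = 44.2599
  Escalated, Phone: 196×221/604 = 71.7152
  Escalated, Chat: 196×250/604 = 81.1258
  Escalated, Email: 196×133/604 = 43.1589
  Unresolved, Phone: 207×221/604 = 75.7401
  Unresolved, Chat: 207×250/604 = 85.6788
  Unresolved, Email: 207×133/604 = 45.5811
Contributions (O − E)²/E:
  (73 − 73.5447)²/73.5447 = 0.0040
  (92 − 83.1954)²/83.1954 = 0.9318
  (36 − 44.2599)²/44.2599 = 1.5415
  (74 − 71.7152)²/71.7152 = 0.0728
  (94 − 81.1258)²/81.1258 = 2.0431
  (28 − 43.1589)²/43.1589 = 5.3243
  (74 − 75.7401)²/75.7401 = 0.0400
  (64 − 85.6788)²/85.6788 = 5.4853
  (69 − 45.5811)²/45.5811 = 12.0323
χ² = 0.0040 + 0.9318 + 1.5415 + 0.0728 + 2.0431 + 5.3243 + 0.0400 + 5.4853 + 12.0323 = 27.475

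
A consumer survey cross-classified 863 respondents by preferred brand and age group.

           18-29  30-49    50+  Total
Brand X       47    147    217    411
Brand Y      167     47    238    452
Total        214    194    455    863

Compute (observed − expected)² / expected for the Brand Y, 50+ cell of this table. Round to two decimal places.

Row total (Brand Y) = 452; column total (50+) = 455; N = 863.
Expected count E = 452 × 455 / 863 = 238.308.
Contribution = (O − E)²/E = (238 − 238.308)² / 238.308 = 0.00.

0.00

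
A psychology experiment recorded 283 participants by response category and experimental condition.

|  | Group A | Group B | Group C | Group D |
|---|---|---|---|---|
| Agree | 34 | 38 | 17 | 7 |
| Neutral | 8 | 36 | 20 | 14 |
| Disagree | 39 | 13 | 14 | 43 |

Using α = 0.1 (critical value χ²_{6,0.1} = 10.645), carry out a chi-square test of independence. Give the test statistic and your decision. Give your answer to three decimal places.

Row totals: 96, 78, 109. Column totals: 81, 87, 51, 64. Grand total N = 283.
Expected counts (row total × column total / N):
  Agree, Group A: 96×81/283 = 27.4770
  Agree, Group B: 96×87/283 = 29.5124
  Agree, Group C: 96×51/283 = 17.3004
  Agree, Group D: 96×64/283 = 21.7102
  Neutral, Group A: 78×81/283 = 22.3251
  Neutral, Group B: 78×87/283 = 23.9788
  Neutral, Group C: 78×51/283 = 14.0565
  Neutral, Group D: 78×64/283 = 17.6396
  Disagree, Group A: 109×81/283 = 31.1979
  Disagree, Group B: 109×87/283 = 33.5088
  Disagree, Group C: 109×51/283 = 19.6431
  Disagree, Group D: 109×64/283 = 24.6502
Contributions (O − E)²/E:
  (34 − 27.4770)²/27.4770 = 1.5486
  (38 − 29.5124)²/29.5124 = 2.4410
  (17 − 17.3004)²/17.3004 = 0.0052
  (7 − 21.7102)²/21.7102 = 9.9672
  (8 − 22.3251)²/22.3251 = 9.1918
  (36 − 23.9788)²/23.9788 = 6.0265
  (20 − 14.0565)²/14.0565 = 2.5131
  (14 − 17.6396)²/17.6396 = 0.7510
  (39 − 31.1979)²/31.1979 = 1.9512
  (13 − 33.5088)²/33.5088 = 12.5523
  (14 − 19.6431)²/19.6431 = 1.6212
  (43 − 24.6502)²/24.6502 = 13.6597
χ² = 1.5486 + 2.4410 + 0.0052 + 9.9672 + 9.1918 + 6.0265 + 2.5131 + 0.7510 + 1.9512 + 12.5523 + 1.6212 + 13.6597 = 62.229
df = (3−1)(4−1) = 6. Since 62.229 > 10.645, reject the null hypothesis of independence at α = 0.1.

62.229; reject H₀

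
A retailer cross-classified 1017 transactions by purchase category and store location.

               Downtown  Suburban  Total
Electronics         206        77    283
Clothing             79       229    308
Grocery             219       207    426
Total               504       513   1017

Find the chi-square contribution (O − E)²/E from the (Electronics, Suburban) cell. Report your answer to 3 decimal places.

Row total (Electronics) = 283; column total (Suburban) = 513; N = 1017.
Expected count E = 283 × 513 / 1017 = 142.7522.
Contribution = (O − E)²/E = (77 − 142.7522)² / 142.7522 = 30.286.

30.286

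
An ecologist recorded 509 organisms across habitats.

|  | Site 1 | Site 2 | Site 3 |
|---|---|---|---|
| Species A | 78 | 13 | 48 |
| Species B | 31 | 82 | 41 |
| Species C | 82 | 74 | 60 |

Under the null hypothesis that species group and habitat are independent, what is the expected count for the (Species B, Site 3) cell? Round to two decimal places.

Row total (Species B) = 154; column total (Site 3) = 149; grand total N = 509.
Expected count = (row total × column total) / N = 154 × 149 / 509 = 45.08.

45.08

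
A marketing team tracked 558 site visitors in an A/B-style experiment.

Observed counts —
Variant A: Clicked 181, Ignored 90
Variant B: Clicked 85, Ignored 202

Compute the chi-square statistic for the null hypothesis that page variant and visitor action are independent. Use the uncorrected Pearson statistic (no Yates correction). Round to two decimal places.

Row totals: 271, 287. Column totals: 266, 292. Grand total N = 558.
Expected counts (row total × column total / N):
  Variant A, Clicked: 271×266/558 = 129.186
  Variant A, Ignored: 271×292/558 = 141.814
  Variant B, Clicked: 287×266/558 = 136.814
  Variant B, Ignored: 287×292/558 = 150.186
Contributions (O − E)²/E:
  (181 − 129.186)²/129.186 = 20.7816
  (90 − 141.814)²/141.814 = 18.9311
  (85 − 136.814)²/136.814 = 19.6229
  (202 − 150.186)²/150.186 = 17.8758
χ² = 20.7816 + 18.9311 + 19.6229 + 17.8758 = 77.21

77.21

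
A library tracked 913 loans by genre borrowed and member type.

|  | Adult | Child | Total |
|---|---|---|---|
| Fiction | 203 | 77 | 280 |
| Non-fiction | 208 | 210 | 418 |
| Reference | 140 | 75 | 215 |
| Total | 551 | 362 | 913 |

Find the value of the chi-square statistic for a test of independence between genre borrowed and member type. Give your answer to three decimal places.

38.903

Grand total N = 913.
Expected counts (row total × column total / N):
  Fiction, Adult: 280×551/913 = 168.9814
  Fiction, Child: 280×362/913 = 111.0186
  Non-fiction, Adult: 418×551/913 = 252.2651
  Non-fiction, Child: 418×362/913 = 165.7349
  Reference, Adult: 215×551/913 = 129.7536
  Reference, Child: 215×362/913 = 85.2464
Contributions (O − E)²/E:
  (203 − 168.9814)²/168.9814 = 6.8485
  (77 − 111.0186)²/111.0186 = 10.4241
  (208 − 252.2651)²/252.2651 = 7.7672
  (210 − 165.7349)²/165.7349 = 11.8225
  (140 − 129.7536)²/129.7536 = 0.8091
  (75 − 85.2464)²/85.2464 = 1.2316
χ² = 6.8485 + 10.4241 + 7.7672 + 11.8225 + 0.8091 + 1.2316 = 38.903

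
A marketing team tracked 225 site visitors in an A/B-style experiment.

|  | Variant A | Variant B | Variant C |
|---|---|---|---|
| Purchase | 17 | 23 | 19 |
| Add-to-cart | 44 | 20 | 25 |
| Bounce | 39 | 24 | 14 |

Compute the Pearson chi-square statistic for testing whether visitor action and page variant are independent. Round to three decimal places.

10.587

Row totals: 59, 89, 77. Column totals: 100, 67, 58. Grand total N = 225.
Expected counts (row total × column total / N):
  Purchase, Variant A: 59×100/225 = 26.22222
  Purchase, Variant B: 59×67/225 = 17.56889
  Purchase, Variant C: 59×58/225 = 15.20889
  Add-to-cart, Variant A: 89×100/225 = 39.55556
  Add-to-cart, Variant B: 89×67/225 = 26.50222
  Add-to-cart, Variant C: 89×58/225 = 22.94222
  Bounce, Variant A: 77×100/225 = 34.22222
  Bounce, Variant B: 77×67/225 = 22.92889
  Bounce, Variant C: 77×58/225 = 19.84889
Contributions (O − E)²/E:
  (17 − 26.22222)²/26.22222 = 3.2434
  (23 − 17.56889)²/17.56889 = 1.6789
  (19 − 15.20889)²/15.20889 = 0.9450
  (44 − 39.55556)²/39.55556 = 0.4994
  (20 − 26.50222)²/26.50222 = 1.5953
  (25 − 22.94222)²/22.94222 = 0.1846
  (39 − 34.22222)²/34.22222 = 0.6670
  (24 − 22.92889)²/22.92889 = 0.0500
  (14 − 19.84889)²/19.84889 = 1.7235
χ² = 3.2434 + 1.6789 + 0.9450 + 0.4994 + 1.5953 + 0.1846 + 0.6670 + 0.0500 + 1.7235 = 10.587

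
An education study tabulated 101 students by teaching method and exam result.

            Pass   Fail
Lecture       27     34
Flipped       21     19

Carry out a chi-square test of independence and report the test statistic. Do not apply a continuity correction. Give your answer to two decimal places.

Row totals: 61, 40. Column totals: 48, 53. Grand total N = 101.
Expected counts (row total × column total / N):
  Lecture, Pass: 61×48/101 = 28.990
  Lecture, Fail: 61×53/101 = 32.010
  Flipped, Pass: 40×48/101 = 19.010
  Flipped, Fail: 40×53/101 = 20.990
Contributions (O − E)²/E:
  (27 − 28.990)²/28.990 = 0.1366
  (34 − 32.010)²/32.010 = 0.1237
  (21 − 19.010)²/19.010 = 0.2083
  (19 − 20.990)²/20.990 = 0.1887
χ² = 0.1366 + 0.1237 + 0.2083 + 0.1887 = 0.66

0.66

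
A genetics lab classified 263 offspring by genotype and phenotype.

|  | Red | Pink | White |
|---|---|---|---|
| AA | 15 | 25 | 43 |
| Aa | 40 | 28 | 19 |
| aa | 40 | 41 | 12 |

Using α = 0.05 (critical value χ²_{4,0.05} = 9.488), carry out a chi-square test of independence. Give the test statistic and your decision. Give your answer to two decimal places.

Row totals: 83, 87, 93. Column totals: 95, 94, 74. Grand total N = 263.
Expected counts (row total × column total / N):
  AA, Red: 83×95/263 = 29.981
  AA, Pink: 83×94/263 = 29.665
  AA, White: 83×74/263 = 23.354
  Aa, Red: 87×95/263 = 31.426
  Aa, Pink: 87×94/263 = 31.095
  Aa, White: 87×74/263 = 24.479
  aa, Red: 93×95/263 = 33.593
  aa, Pink: 93×94/263 = 33.240
  aa, White: 93×74/263 = 26.167
Contributions (O − E)²/E:
  (15 − 29.981)²/29.981 = 7.4858
  (25 − 29.665)²/29.665 = 0.7336
  (43 − 23.354)²/23.354 = 16.5267
  (40 − 31.426)²/31.426 = 2.3393
  (28 − 31.095)²/31.095 = 0.3081
  (19 − 24.479)²/24.479 = 1.2263
  (40 − 33.593)²/33.593 = 1.2220
  (41 − 33.240)²/33.240 = 1.8116
  (12 − 26.167)²/26.167 = 7.6701
χ² = 7.4858 + 0.7336 + 16.5267 + 2.3393 + 0.3081 + 1.2263 + 1.2220 + 1.8116 + 7.6701 = 39.32
df = (3−1)(3−1) = 4. Since 39.32 > 9.488, reject the null hypothesis of independence at α = 0.05.

39.32; reject H₀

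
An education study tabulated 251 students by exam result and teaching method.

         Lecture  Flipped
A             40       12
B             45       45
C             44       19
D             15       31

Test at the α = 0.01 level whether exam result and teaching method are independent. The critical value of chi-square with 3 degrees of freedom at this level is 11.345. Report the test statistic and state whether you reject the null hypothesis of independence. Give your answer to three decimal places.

25.666; reject H₀

Row totals: 52, 90, 63, 46. Column totals: 144, 107. Grand total N = 251.
Expected counts (row total × column total / N):
  A, Lecture: 52×144/251 = 29.8327
  A, Flipped: 52×107/251 = 22.1673
  B, Lecture: 90×144/251 = 51.6335
  B, Flipped: 90×107/251 = 38.3665
  C, Lecture: 63×144/251 = 36.1434
  C, Flipped: 63×107/251 = 26.8566
  D, Lecture: 46×144/251 = 26.3904
  D, Flipped: 46×107/251 = 19.6096
Contributions (O − E)²/E:
  (40 − 29.8327)²/29.8327 = 3.4651
  (12 − 22.1673)²/22.1673 = 4.6634
  (45 − 51.6335)²/51.6335 = 0.8522
  (45 − 38.3665)²/38.3665 = 1.1469
  (44 − 36.1434)²/36.1434 = 1.7078
  (19 − 26.8566)²/26.8566 = 2.2984
  (15 − 26.3904)²/26.3904 = 4.9162
  (31 − 19.6096)²/19.6096 = 6.6162
χ² = 3.4651 + 4.6634 + 0.8522 + 1.1469 + 1.7078 + 2.2984 + 4.9162 + 6.6162 = 25.666
df = (4−1)(2−1) = 3. Since 25.666 > 11.345, reject the null hypothesis of independence at α = 0.01.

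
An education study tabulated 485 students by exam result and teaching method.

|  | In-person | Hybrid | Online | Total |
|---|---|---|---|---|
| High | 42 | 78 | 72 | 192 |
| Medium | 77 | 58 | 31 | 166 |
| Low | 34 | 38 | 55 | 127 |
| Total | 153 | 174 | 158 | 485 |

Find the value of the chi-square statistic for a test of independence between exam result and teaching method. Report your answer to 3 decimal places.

Grand total N = 485.
Expected counts (row total × column total / N):
  High, In-person: 192×153/485 = 60.5691
  High, Hybrid: 192×174/485 = 68.8825
  High, Online: 192×158/485 = 62.5485
  Medium, In-person: 166×153/485 = 52.3670
  Medium, Hybrid: 166×174/485 = 59.5546
  Medium, Online: 166×158/485 = 54.0784
  Low, In-person: 127×153/485 = 40.0639
  Low, Hybrid: 127×174/485 = 45.5629
  Low, Online: 127×158/485 = 41.3732
Contributions (O − E)²/E:
  (42 − 60.5691)²/60.5691 = 5.6929
  (78 − 68.8825)²/68.8825 = 1.2068
  (72 − 62.5485)²/62.5485 = 1.4282
  (77 − 52.3670)²/52.3670 = 11.5872
  (58 − 59.5546)²/59.5546 = 0.0406
  (31 − 54.0784)²/54.0784 = 9.8489
  (34 − 40.0639)²/40.0639 = 0.9178
  (38 − 45.5629)²/45.5629 = 1.2554
  (55 − 41.3732)²/41.3732 = 4.4882
χ² = 5.6929 + 1.2068 + 1.4282 + 11.5872 + 0.0406 + 9.8489 + 0.9178 + 1.2554 + 4.4882 = 36.466

36.466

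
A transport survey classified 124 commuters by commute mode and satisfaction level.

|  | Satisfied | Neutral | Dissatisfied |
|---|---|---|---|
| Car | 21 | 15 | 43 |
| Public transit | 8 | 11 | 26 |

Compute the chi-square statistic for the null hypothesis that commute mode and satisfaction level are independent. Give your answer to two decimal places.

1.42

Row totals: 79, 45. Column totals: 29, 26, 69. Grand total N = 124.
Expected counts (row total × column total / N):
  Car, Satisfied: 79×29/124 = 18.476
  Car, Neutral: 79×26/124 = 16.565
  Car, Dissatisfied: 79×69/124 = 43.960
  Public transit, Satisfied: 45×29/124 = 10.524
  Public transit, Neutral: 45×26/124 = 9.435
  Public transit, Dissatisfied: 45×69/124 = 25.040
Contributions (O − E)²/E:
  (21 − 18.476)²/18.476 = 0.3448
  (15 − 16.565)²/16.565 = 0.1479
  (43 − 43.960)²/43.960 = 0.0210
  (8 − 10.524)²/10.524 = 0.6053
  (11 − 9.435)²/9.435 = 0.2596
  (26 − 25.040)²/25.040 = 0.0368
χ² = 0.3448 + 0.1479 + 0.0210 + 0.6053 + 0.2596 + 0.0368 = 1.42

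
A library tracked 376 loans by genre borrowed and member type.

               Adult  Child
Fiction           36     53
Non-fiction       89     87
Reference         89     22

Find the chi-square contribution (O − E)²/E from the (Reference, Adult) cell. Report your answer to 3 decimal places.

Row total (Reference) = 111; column total (Adult) = 214; N = 376.
Expected count E = 111 × 214 / 376 = 63.1755.
Contribution = (O − E)²/E = (89 − 63.1755)² / 63.1755 = 10.556.

10.556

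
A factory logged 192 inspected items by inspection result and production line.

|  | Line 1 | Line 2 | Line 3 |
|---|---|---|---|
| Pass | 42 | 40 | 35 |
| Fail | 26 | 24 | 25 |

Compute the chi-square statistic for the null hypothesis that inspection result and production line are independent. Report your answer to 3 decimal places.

0.256

Row totals: 117, 75. Column totals: 68, 64, 60. Grand total N = 192.
Expected counts (row total × column total / N):
  Pass, Line 1: 117×68/192 = 41.4375
  Pass, Line 2: 117×64/192 = 39.0000
  Pass, Line 3: 117×60/192 = 36.5625
  Fail, Line 1: 75×68/192 = 26.5625
  Fail, Line 2: 75×64/192 = 25.0000
  Fail, Line 3: 75×60/192 = 23.4375
Contributions (O − E)²/E:
  (42 − 41.4375)²/41.4375 = 0.0076
  (40 − 39.0000)²/39.0000 = 0.0256
  (35 − 36.5625)²/36.5625 = 0.0668
  (26 − 26.5625)²/26.5625 = 0.0119
  (24 − 25.0000)²/25.0000 = 0.0400
  (25 − 23.4375)²/23.4375 = 0.1042
χ² = 0.0076 + 0.0256 + 0.0668 + 0.0119 + 0.0400 + 0.1042 = 0.256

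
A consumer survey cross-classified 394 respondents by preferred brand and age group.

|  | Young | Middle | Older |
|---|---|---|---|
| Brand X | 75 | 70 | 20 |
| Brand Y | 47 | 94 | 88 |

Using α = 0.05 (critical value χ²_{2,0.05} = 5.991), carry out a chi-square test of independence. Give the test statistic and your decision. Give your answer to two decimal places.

Row totals: 165, 229. Column totals: 122, 164, 108. Grand total N = 394.
Expected counts (row total × column total / N):
  Brand X, Young: 165×122/394 = 51.091
  Brand X, Middle: 165×164/394 = 68.680
  Brand X, Older: 165×108/394 = 45.228
  Brand Y, Young: 229×122/394 = 70.909
  Brand Y, Middle: 229×164/394 = 95.320
  Brand Y, Older: 229×108/394 = 62.772
Contributions (O − E)²/E:
  (75 − 51.091)²/51.091 = 11.1887
  (70 − 68.680)²/68.680 = 0.0254
  (20 − 45.228)²/45.228 = 14.0721
  (47 − 70.909)²/70.909 = 8.0616
  (94 − 95.320)²/95.320 = 0.0183
  (88 − 62.772)²/62.772 = 10.1391
χ² = 11.1887 + 0.0254 + 14.0721 + 8.0616 + 0.0183 + 10.1391 = 43.51
df = (2−1)(3−1) = 2. Since 43.51 > 5.991, reject the null hypothesis of independence at α = 0.05.

43.51; reject H₀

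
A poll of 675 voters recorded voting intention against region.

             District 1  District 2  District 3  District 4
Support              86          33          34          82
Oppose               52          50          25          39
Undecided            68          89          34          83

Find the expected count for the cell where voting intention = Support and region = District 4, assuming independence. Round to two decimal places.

71.02

Row total (Support) = 235; column total (District 4) = 204; grand total N = 675.
Expected count = (row total × column total) / N = 235 × 204 / 675 = 71.02.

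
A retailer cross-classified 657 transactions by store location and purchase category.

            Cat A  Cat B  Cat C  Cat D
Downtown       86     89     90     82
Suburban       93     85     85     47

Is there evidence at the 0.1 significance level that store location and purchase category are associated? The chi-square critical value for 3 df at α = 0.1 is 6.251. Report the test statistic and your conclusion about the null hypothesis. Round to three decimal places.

7.946; reject H₀

Row totals: 347, 310. Column totals: 179, 174, 175, 129. Grand total N = 657.
Expected counts (row total × column total / N):
  Downtown, Cat A: 347×179/657 = 94.5403
  Downtown, Cat B: 347×174/657 = 91.8995
  Downtown, Cat C: 347×175/657 = 92.4277
  Downtown, Cat D: 347×129/657 = 68.1324
  Suburban, Cat A: 310×179/657 = 84.4597
  Suburban, Cat B: 310×174/657 = 82.1005
  Suburban, Cat C: 310×175/657 = 82.5723
  Suburban, Cat D: 310×129/657 = 60.8676
Contributions (O − E)²/E:
  (86 − 94.5403)²/94.5403 = 0.7715
  (89 − 91.8995)²/91.8995 = 0.0915
  (90 − 92.4277)²/92.4277 = 0.0638
  (82 − 68.1324)²/68.1324 = 2.8226
  (93 − 84.4597)²/84.4597 = 0.8636
  (85 − 82.1005)²/82.1005 = 0.1024
  (85 − 82.5723)²/82.5723 = 0.0714
  (47 − 60.8676)²/60.8676 = 3.1595
χ² = 0.7715 + 0.0915 + 0.0638 + 2.8226 + 0.8636 + 0.1024 + 0.0714 + 3.1595 = 7.946
df = (2−1)(4−1) = 3. Since 7.946 > 6.251, reject the null hypothesis of independence at α = 0.1.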